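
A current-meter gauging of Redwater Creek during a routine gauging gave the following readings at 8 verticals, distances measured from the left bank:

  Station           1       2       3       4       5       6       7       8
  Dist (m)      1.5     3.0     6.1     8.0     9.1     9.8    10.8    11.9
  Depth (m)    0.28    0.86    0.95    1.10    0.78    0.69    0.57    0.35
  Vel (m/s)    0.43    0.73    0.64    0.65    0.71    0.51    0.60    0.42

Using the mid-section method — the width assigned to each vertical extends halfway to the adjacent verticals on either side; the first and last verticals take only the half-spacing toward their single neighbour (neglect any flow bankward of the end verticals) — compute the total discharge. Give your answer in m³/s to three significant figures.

w_1 = (3.0 − 1.5)/2 = 0.75 m; q_1 = 0.43 × 0.28 × 0.75 = 0.09030 m³/s
w_2 = (6.1 − 1.5)/2 = 2.3 m; q_2 = 0.73 × 0.86 × 2.3 = 1.444 m³/s
w_3 = (8.0 − 3.0)/2 = 2.5 m; q_3 = 0.64 × 0.95 × 2.5 = 1.520 m³/s
w_4 = (9.1 − 6.1)/2 = 1.5 m; q_4 = 0.65 × 1.10 × 1.5 = 1.073 m³/s
w_5 = (9.8 − 8.0)/2 = 0.9 m; q_5 = 0.71 × 0.78 × 0.9 = 0.4984 m³/s
w_6 = (10.8 − 9.1)/2 = 0.85 m; q_6 = 0.51 × 0.69 × 0.85 = 0.2991 m³/s
w_7 = (11.9 − 9.8)/2 = 1.05 m; q_7 = 0.60 × 0.57 × 1.05 = 0.3591 m³/s
w_8 = (11.9 − 10.8)/2 = 0.55 m; q_8 = 0.42 × 0.35 × 0.55 = 0.08085 m³/s
Q = Σ qᵢ = 5.364 m³/s

5.36 m³/s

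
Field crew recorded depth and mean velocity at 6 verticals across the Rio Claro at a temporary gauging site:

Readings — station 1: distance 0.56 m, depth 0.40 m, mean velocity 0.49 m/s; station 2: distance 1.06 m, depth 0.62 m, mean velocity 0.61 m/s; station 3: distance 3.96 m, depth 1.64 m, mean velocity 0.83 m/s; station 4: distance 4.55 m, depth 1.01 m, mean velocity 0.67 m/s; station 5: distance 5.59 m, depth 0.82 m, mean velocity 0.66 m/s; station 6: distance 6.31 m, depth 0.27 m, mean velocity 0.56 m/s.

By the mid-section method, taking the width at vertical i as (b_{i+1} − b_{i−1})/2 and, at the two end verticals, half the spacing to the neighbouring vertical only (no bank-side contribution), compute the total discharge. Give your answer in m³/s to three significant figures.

w_1 = (1.06 − 0.56)/2 = 0.25 m; q_1 = 0.49 × 0.40 × 0.25 = 0.04900 m³/s
w_2 = (3.96 − 0.56)/2 = 1.7 m; q_2 = 0.61 × 0.62 × 1.7 = 0.6429 m³/s
w_3 = (4.55 − 1.06)/2 = 1.745 m; q_3 = 0.83 × 1.64 × 1.745 = 2.375 m³/s
w_4 = (5.59 − 3.96)/2 = 0.815 m; q_4 = 0.67 × 1.01 × 0.815 = 0.5515 m³/s
w_5 = (6.31 − 4.55)/2 = 0.88 m; q_5 = 0.66 × 0.82 × 0.88 = 0.4763 m³/s
w_6 = (6.31 − 5.59)/2 = 0.36 m; q_6 = 0.56 × 0.27 × 0.36 = 0.05443 m³/s
Q = Σ qᵢ = 4.149 m³/s

4.15 m³/s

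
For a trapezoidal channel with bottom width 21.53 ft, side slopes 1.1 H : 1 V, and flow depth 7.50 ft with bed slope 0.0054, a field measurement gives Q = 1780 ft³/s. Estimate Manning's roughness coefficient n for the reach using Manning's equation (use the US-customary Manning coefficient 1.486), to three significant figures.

A = (b + z·y)·y = (21.53 + 1.1×7.50)×7.50 = 223.4 ft²
P = b + 2y√(1+z²) = 21.53 + 2×7.50×√(1+1.1²) = 43.83 ft
R = A/P = 223.4/43.83 = 5.096 ft
n = (1.486/Q)·A·R^(2/3)·S^(1/2) = (1.486/1780) × 223.4 × 2.961 × 0.07348 = 0.04058

0.0406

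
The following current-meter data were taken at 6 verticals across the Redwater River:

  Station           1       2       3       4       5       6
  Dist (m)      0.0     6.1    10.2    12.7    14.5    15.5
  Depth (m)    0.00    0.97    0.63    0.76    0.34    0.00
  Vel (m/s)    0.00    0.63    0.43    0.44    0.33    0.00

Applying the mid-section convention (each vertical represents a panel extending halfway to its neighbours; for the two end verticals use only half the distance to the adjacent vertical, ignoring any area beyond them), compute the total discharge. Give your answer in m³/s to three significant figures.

w_2 = (10.2 − 0.0)/2 = 5.1 m; q_2 = 0.63 × 0.97 × 5.1 = 3.117 m³/s
w_3 = (12.7 − 6.1)/2 = 3.3 m; q_3 = 0.43 × 0.63 × 3.3 = 0.8940 m³/s
w_4 = (14.5 − 10.2)/2 = 2.15 m; q_4 = 0.44 × 0.76 × 2.15 = 0.7190 m³/s
w_5 = (15.5 − 12.7)/2 = 1.4 m; q_5 = 0.33 × 0.34 × 1.4 = 0.1571 m³/s
Stations 1, 6 contribute zero (depth or velocity is 0).
Q = Σ qᵢ = 4.887 m³/s

4.89 m³/s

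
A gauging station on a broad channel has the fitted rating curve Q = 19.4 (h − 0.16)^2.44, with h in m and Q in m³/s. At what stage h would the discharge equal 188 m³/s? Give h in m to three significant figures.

2.70 m

h − h₀ = (Q/C)^(1/b) = (188/19.4)^(1/2.44) = 2.537 m
h = 0.16 + 2.537 = 2.697 m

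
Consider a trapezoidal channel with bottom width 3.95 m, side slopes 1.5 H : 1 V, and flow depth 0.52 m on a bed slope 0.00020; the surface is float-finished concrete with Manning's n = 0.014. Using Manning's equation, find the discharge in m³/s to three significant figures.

A = (b + z·y)·y = (3.95 + 1.5×0.52)×0.52 = 2.460 m²
P = b + 2y√(1+z²) = 3.95 + 2×0.52×√(1+1.5²) = 5.825 m
R = A/P = 2.460/5.825 = 0.4223 m
Q = (1/n)·A·R^(2/3)·S^(1/2) = (1/0.014) × 2.460 × 0.4223^(2/3) × 0.00020^(1/2) = 1.398 m³/s

1.40 m³/s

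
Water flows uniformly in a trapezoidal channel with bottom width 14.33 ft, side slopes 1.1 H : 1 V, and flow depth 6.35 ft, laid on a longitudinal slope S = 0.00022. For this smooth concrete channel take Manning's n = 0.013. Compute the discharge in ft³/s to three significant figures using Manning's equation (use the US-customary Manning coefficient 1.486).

586 ft³/s

A = (b + z·y)·y = (14.33 + 1.1×6.35)×6.35 = 135.4 ft²
P = b + 2y√(1+z²) = 14.33 + 2×6.35×√(1+1.1²) = 33.21 ft
R = A/P = 135.4/33.21 = 4.076 ft
Q = (1.486/n)·A·R^(2/3)·S^(1/2) = (1.486/0.013) × 135.4 × 4.076^(2/3) × 0.00022^(1/2) = 585.5 ft³/s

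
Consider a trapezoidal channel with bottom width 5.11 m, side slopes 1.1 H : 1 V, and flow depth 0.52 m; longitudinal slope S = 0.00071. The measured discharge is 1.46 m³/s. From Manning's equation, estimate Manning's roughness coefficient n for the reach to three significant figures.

0.0314

A = (b + z·y)·y = (5.11 + 1.1×0.52)×0.52 = 2.955 m²
P = b + 2y√(1+z²) = 5.11 + 2×0.52×√(1+1.1²) = 6.656 m
R = A/P = 2.955/6.656 = 0.4439 m
n = (1/Q)·A·R^(2/3)·S^(1/2) = (1/1.46) × 2.955 × 0.5819 × 0.02665 = 0.03138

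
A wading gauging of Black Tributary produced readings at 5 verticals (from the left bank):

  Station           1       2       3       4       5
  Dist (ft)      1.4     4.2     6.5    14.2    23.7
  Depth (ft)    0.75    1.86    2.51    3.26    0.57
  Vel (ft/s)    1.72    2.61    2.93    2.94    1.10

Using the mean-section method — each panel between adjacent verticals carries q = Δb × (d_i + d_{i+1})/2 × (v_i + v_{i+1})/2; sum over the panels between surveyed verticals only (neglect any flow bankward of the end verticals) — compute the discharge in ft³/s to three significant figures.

124 ft³/s

Panel 1-2: Δb = 2.8 ft, d̄ = (0.75+1.86)/2 = 1.305, v̄ = (1.72+2.61)/2 = 2.165 → q = 2.8×1.305×2.165 = 7.911 ft³/s
Panel 2-3: Δb = 2.3 ft, d̄ = (1.86+2.51)/2 = 2.185, v̄ = (2.61+2.93)/2 = 2.77 → q = 2.3×2.185×2.77 = 13.92 ft³/s
Panel 3-4: Δb = 7.7 ft, d̄ = (2.51+3.26)/2 = 2.885, v̄ = (2.93+2.94)/2 = 2.935 → q = 7.7×2.885×2.935 = 65.20 ft³/s
Panel 4-5: Δb = 9.5 ft, d̄ = (3.26+0.57)/2 = 1.915, v̄ = (2.94+1.10)/2 = 2.02 → q = 9.5×1.915×2.02 = 36.75 ft³/s
Q = Σ q = 123.8 ft³/s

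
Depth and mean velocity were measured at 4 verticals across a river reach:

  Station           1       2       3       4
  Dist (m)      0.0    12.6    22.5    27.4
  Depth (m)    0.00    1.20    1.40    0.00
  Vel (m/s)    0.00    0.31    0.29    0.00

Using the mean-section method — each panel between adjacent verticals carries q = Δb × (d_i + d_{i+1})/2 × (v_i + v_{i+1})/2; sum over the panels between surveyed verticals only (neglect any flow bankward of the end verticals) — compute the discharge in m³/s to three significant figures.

Panel 1-2: Δb = 12.6 m, d̄ = (0.00+1.20)/2 = 0.6, v̄ = (0.00+0.31)/2 = 0.155 → q = 12.6×0.6×0.155 = 1.172 m³/s
Panel 2-3: Δb = 9.9 m, d̄ = (1.20+1.40)/2 = 1.3, v̄ = (0.31+0.29)/2 = 0.3 → q = 9.9×1.3×0.3 = 3.861 m³/s
Panel 3-4: Δb = 4.9 m, d̄ = (1.40+0.00)/2 = 0.7, v̄ = (0.29+0.00)/2 = 0.145 → q = 4.9×0.7×0.145 = 0.4974 m³/s
Q = Σ q = 5.530 m³/s

5.53 m³/s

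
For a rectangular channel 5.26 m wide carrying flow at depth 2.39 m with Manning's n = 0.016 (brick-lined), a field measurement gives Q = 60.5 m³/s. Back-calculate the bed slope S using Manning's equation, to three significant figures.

0.00439

A = b·y = 5.26 × 2.39 = 12.57 m²
P = b + 2y = 5.26 + 2×2.39 = 10.04 m
R = A/P = 12.57/10.04 = 1.252 m
S = (Q·n / (1·A·R^(2/3)))² = (60.5×0.016 / (1×12.57×1.162))² = 0.004393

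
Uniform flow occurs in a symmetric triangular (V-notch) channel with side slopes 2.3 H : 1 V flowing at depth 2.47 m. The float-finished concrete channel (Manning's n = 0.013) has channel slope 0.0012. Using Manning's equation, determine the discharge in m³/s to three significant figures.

40.6 m³/s

A = z·y² = 2.3×2.47² = 14.03 m²
P = 2y√(1+z²) = 2×2.47×√(1+2.3²) = 12.39 m
R = A/P = 14.03/12.39 = 1.133 m
Q = (1/n)·A·R^(2/3)·S^(1/2) = (1/0.013) × 14.03 × 1.133^(2/3) × 0.0012^(1/2) = 40.63 m³/s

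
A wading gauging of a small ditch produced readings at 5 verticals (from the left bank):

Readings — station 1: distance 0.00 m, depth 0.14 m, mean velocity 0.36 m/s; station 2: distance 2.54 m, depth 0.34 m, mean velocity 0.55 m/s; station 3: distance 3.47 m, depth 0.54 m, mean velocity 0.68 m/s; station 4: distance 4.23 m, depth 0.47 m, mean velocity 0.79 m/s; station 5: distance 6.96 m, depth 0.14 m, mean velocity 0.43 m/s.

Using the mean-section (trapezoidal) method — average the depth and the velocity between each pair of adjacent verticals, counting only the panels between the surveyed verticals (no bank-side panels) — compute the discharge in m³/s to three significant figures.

1.32 m³/s

Panel 1-2: Δb = 2.54 m, d̄ = (0.14+0.34)/2 = 0.24, v̄ = (0.36+0.55)/2 = 0.455 → q = 2.54×0.24×0.455 = 0.2774 m³/s
Panel 2-3: Δb = 0.93 m, d̄ = (0.34+0.54)/2 = 0.44, v̄ = (0.55+0.68)/2 = 0.615 → q = 0.93×0.44×0.615 = 0.2517 m³/s
Panel 3-4: Δb = 0.76 m, d̄ = (0.54+0.47)/2 = 0.505, v̄ = (0.68+0.79)/2 = 0.735 → q = 0.76×0.505×0.735 = 0.2821 m³/s
Panel 4-5: Δb = 2.73 m, d̄ = (0.47+0.14)/2 = 0.305, v̄ = (0.79+0.43)/2 = 0.61 → q = 2.73×0.305×0.61 = 0.5079 m³/s
Q = Σ q = 1.319 m³/s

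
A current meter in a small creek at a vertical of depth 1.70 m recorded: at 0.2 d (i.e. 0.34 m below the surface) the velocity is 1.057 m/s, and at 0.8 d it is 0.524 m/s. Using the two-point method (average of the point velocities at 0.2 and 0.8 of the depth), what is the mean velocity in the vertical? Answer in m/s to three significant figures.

v̄ = (1.057 + 0.524) / 2 = 0.7905 m/s

0.791 m/s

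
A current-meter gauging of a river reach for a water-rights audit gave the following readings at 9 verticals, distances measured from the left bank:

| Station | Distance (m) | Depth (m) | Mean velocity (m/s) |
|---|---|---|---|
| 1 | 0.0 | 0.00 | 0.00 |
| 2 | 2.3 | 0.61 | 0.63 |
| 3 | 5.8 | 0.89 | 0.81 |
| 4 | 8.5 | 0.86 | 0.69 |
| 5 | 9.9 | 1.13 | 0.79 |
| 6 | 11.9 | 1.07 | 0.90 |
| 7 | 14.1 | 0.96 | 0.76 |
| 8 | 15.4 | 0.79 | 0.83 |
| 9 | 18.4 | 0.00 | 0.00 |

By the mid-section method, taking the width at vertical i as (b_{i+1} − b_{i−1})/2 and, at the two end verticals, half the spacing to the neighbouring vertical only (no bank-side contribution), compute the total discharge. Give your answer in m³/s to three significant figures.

10.8 m³/s

w_2 = (5.8 − 0.0)/2 = 2.9 m; q_2 = 0.63 × 0.61 × 2.9 = 1.114 m³/s
w_3 = (8.5 − 2.3)/2 = 3.1 m; q_3 = 0.81 × 0.89 × 3.1 = 2.235 m³/s
w_4 = (9.9 − 5.8)/2 = 2.05 m; q_4 = 0.69 × 0.86 × 2.05 = 1.216 m³/s
w_5 = (11.9 − 8.5)/2 = 1.7 m; q_5 = 0.79 × 1.13 × 1.7 = 1.518 m³/s
w_6 = (14.1 − 9.9)/2 = 2.1 m; q_6 = 0.90 × 1.07 × 2.1 = 2.022 m³/s
w_7 = (15.4 − 11.9)/2 = 1.75 m; q_7 = 0.76 × 0.96 × 1.75 = 1.277 m³/s
w_8 = (18.4 − 14.1)/2 = 2.15 m; q_8 = 0.83 × 0.79 × 2.15 = 1.410 m³/s
Stations 1, 9 contribute zero (depth or velocity is 0).
Q = Σ qᵢ = 10.79 m³/s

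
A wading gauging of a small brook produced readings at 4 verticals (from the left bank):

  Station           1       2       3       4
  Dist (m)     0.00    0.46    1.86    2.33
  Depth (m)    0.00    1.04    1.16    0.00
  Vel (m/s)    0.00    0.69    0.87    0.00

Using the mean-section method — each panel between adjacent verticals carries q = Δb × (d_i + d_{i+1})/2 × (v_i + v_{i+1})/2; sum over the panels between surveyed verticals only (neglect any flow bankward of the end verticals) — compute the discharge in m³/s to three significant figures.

Panel 1-2: Δb = 0.46 m, d̄ = (0.00+1.04)/2 = 0.52, v̄ = (0.00+0.69)/2 = 0.345 → q = 0.46×0.52×0.345 = 0.08252 m³/s
Panel 2-3: Δb = 1.4 m, d̄ = (1.04+1.16)/2 = 1.1, v̄ = (0.69+0.87)/2 = 0.78 → q = 1.4×1.1×0.78 = 1.201 m³/s
Panel 3-4: Δb = 0.47 m, d̄ = (1.16+0.00)/2 = 0.58, v̄ = (0.87+0.00)/2 = 0.435 → q = 0.47×0.58×0.435 = 0.1186 m³/s
Q = Σ q = 1.402 m³/s

1.40 m³/s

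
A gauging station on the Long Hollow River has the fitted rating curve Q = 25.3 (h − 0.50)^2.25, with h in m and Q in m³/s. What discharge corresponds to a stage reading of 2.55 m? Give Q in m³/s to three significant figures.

127 m³/s

Q = 25.3 × (2.55 − 0.50)^2.25 = 25.3 × 2.05^2.25 = 127.2 m³/s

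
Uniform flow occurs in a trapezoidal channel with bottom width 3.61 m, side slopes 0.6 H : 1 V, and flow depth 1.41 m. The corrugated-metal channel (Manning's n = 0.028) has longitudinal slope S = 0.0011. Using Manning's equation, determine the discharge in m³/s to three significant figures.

6.99 m³/s

A = (b + z·y)·y = (3.61 + 0.6×1.41)×1.41 = 6.283 m²
P = b + 2y√(1+z²) = 3.61 + 2×1.41×√(1+0.6²) = 6.899 m
R = A/P = 6.283/6.899 = 0.9108 m
Q = (1/n)·A·R^(2/3)·S^(1/2) = (1/0.028) × 6.283 × 0.9108^(2/3) × 0.0011^(1/2) = 6.993 m³/s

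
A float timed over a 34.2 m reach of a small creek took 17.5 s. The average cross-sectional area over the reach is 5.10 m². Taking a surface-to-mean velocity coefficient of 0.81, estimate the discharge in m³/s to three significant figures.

v_surface = L / t̄ = 34.2 / 17.5 = 1.954 m/s
v_mean = 0.81 × 1.954 = 1.583 m/s
Q = A × v_mean = 5.10 × 1.583 = 8.073 m³/s

8.07 m³/s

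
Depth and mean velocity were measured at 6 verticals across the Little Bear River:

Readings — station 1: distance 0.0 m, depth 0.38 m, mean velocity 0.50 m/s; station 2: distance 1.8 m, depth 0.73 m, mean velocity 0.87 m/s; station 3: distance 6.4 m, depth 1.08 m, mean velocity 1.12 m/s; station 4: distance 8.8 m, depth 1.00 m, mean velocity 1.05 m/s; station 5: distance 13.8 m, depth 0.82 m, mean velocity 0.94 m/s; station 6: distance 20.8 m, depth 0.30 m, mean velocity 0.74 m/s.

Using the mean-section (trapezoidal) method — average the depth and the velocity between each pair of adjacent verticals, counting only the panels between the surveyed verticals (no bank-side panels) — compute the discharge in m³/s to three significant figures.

15.4 m³/s

Panel 1-2: Δb = 1.8 m, d̄ = (0.38+0.73)/2 = 0.555, v̄ = (0.50+0.87)/2 = 0.685 → q = 1.8×0.555×0.685 = 0.6843 m³/s
Panel 2-3: Δb = 4.6 m, d̄ = (0.73+1.08)/2 = 0.905, v̄ = (0.87+1.12)/2 = 0.995 → q = 4.6×0.905×0.995 = 4.142 m³/s
Panel 3-4: Δb = 2.4 m, d̄ = (1.08+1.00)/2 = 1.04, v̄ = (1.12+1.05)/2 = 1.085 → q = 2.4×1.04×1.085 = 2.708 m³/s
Panel 4-5: Δb = 5 m, d̄ = (1.00+0.82)/2 = 0.91, v̄ = (1.05+0.94)/2 = 0.995 → q = 5×0.91×0.995 = 4.527 m³/s
Panel 5-6: Δb = 7 m, d̄ = (0.82+0.30)/2 = 0.56, v̄ = (0.94+0.74)/2 = 0.84 → q = 7×0.56×0.84 = 3.293 m³/s
Q = Σ q = 15.35 m³/s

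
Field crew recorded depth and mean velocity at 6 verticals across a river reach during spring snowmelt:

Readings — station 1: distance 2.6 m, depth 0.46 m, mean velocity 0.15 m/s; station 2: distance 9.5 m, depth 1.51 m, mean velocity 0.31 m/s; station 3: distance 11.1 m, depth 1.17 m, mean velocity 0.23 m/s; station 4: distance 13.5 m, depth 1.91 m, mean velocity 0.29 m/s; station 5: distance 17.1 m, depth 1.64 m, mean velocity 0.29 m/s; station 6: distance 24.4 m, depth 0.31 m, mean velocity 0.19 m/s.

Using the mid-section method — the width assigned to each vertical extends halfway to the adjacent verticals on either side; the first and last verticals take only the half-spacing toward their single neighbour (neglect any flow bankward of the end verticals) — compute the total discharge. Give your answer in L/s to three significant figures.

w_1 = (9.5 − 2.6)/2 = 3.45 m; q_1 = 0.15 × 0.46 × 3.45 = 0.2381 m³/s
w_2 = (11.1 − 2.6)/2 = 4.25 m; q_2 = 0.31 × 1.51 × 4.25 = 1.989 m³/s
w_3 = (13.5 − 9.5)/2 = 2 m; q_3 = 0.23 × 1.17 × 2 = 0.5382 m³/s
w_4 = (17.1 − 11.1)/2 = 3 m; q_4 = 0.29 × 1.91 × 3 = 1.662 m³/s
w_5 = (24.4 − 13.5)/2 = 5.45 m; q_5 = 0.29 × 1.64 × 5.45 = 2.592 m³/s
w_6 = (24.4 − 17.1)/2 = 3.65 m; q_6 = 0.19 × 0.31 × 3.65 = 0.2150 m³/s
Q = Σ qᵢ = 7.234 m³/s
= 7.234 × 1000 = 7234 L/s

7230 L/s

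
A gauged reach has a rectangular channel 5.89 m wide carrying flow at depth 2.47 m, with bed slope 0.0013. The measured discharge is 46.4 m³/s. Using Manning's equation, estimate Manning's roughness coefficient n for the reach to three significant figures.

0.0138

A = b·y = 5.89 × 2.47 = 14.55 m²
P = b + 2y = 5.89 + 2×2.47 = 10.83 m
R = A/P = 14.55/10.83 = 1.343 m
n = (1/Q)·A·R^(2/3)·S^(1/2) = (1/46.4) × 14.55 × 1.217 × 0.03606 = 0.01376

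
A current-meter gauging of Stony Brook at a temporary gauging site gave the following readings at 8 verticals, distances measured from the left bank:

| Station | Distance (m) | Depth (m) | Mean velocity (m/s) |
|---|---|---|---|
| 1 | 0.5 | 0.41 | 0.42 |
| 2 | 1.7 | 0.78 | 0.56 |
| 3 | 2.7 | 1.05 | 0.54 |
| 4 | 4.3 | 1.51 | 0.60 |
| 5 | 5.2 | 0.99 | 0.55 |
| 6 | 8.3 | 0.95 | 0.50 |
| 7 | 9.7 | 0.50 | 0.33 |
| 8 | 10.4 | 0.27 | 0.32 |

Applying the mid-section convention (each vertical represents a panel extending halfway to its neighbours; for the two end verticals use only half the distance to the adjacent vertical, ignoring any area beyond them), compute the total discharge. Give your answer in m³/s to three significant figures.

w_1 = (1.7 − 0.5)/2 = 0.6 m; q_1 = 0.42 × 0.41 × 0.6 = 0.1033 m³/s
w_2 = (2.7 − 0.5)/2 = 1.1 m; q_2 = 0.56 × 0.78 × 1.1 = 0.4805 m³/s
w_3 = (4.3 − 1.7)/2 = 1.3 m; q_3 = 0.54 × 1.05 × 1.3 = 0.7371 m³/s
w_4 = (5.2 − 2.7)/2 = 1.25 m; q_4 = 0.60 × 1.51 × 1.25 = 1.133 m³/s
w_5 = (8.3 − 4.3)/2 = 2 m; q_5 = 0.55 × 0.99 × 2 = 1.089 m³/s
w_6 = (9.7 − 5.2)/2 = 2.25 m; q_6 = 0.50 × 0.95 × 2.25 = 1.069 m³/s
w_7 = (10.4 − 8.3)/2 = 1.05 m; q_7 = 0.33 × 0.50 × 1.05 = 0.1733 m³/s
w_8 = (10.4 − 9.7)/2 = 0.35 m; q_8 = 0.32 × 0.27 × 0.35 = 0.03024 m³/s
Q = Σ qᵢ = 4.815 m³/s

4.81 m³/s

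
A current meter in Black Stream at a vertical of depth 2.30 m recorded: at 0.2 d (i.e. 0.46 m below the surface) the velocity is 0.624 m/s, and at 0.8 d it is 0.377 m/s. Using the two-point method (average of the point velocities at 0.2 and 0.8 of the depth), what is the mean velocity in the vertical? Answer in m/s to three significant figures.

v̄ = (0.624 + 0.377) / 2 = 0.5005 m/s

0.501 m/s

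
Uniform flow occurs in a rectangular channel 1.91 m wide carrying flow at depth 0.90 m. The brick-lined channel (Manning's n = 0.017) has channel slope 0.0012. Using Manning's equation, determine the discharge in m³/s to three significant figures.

2.10 m³/s

A = b·y = 1.91 × 0.90 = 1.719 m²
P = b + 2y = 1.91 + 2×0.90 = 3.710 m
R = A/P = 1.719/3.710 = 0.4633 m
Q = (1/n)·A·R^(2/3)·S^(1/2) = (1/0.017) × 1.719 × 0.4633^(2/3) × 0.0012^(1/2) = 2.097 m³/s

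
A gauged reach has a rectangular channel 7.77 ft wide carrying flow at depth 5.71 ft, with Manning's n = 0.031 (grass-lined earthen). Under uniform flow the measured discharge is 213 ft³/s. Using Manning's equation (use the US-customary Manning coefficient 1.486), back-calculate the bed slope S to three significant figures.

A = b·y = 7.77 × 5.71 = 44.37 ft²
P = b + 2y = 7.77 + 2×5.71 = 19.19 ft
R = A/P = 44.37/19.19 = 2.312 ft
S = (Q·n / (1.486·A·R^(2/3)))² = (213×0.031 / (1.486×44.37×1.748))² = 0.003281

0.00328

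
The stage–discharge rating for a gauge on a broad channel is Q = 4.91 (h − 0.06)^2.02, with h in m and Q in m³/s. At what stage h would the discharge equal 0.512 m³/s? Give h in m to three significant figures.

h − h₀ = (Q/C)^(1/b) = (0.512/4.91)^(1/2.02) = 0.3266 m
h = 0.06 + 0.3266 = 0.3866 m

0.387 m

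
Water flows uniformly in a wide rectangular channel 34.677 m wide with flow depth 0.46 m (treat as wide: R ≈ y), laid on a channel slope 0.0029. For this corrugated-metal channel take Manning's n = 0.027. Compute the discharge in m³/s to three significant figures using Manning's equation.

19.0 m³/s

A = b·y = 34.677 × 0.46 = 15.95 m²
Wide channel: R ≈ y = 0.46 m
Q = (1/n)·A·R^(2/3)·S^(1/2) = (1/0.027) × 15.95 × 0.4600^(2/3) × 0.0029^(1/2) = 18.96 m³/s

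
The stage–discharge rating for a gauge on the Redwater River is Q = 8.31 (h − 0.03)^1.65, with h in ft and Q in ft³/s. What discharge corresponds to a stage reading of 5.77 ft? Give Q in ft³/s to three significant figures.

149 ft³/s

Q = 8.31 × (5.77 − 0.03)^1.65 = 8.31 × 5.74^1.65 = 148.5 ft³/s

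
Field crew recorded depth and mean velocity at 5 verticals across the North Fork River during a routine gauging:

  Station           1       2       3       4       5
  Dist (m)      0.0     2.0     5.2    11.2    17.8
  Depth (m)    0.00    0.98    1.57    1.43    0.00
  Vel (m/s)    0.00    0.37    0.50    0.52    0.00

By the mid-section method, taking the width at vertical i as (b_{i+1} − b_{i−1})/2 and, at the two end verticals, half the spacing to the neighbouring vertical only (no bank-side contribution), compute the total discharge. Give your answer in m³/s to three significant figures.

w_2 = (5.2 − 0.0)/2 = 2.6 m; q_2 = 0.37 × 0.98 × 2.6 = 0.9428 m³/s
w_3 = (11.2 − 2.0)/2 = 4.6 m; q_3 = 0.50 × 1.57 × 4.6 = 3.611 m³/s
w_4 = (17.8 − 5.2)/2 = 6.3 m; q_4 = 0.52 × 1.43 × 6.3 = 4.685 m³/s
Stations 1, 5 contribute zero (depth or velocity is 0).
Q = Σ qᵢ = 9.238 m³/s

9.24 m³/s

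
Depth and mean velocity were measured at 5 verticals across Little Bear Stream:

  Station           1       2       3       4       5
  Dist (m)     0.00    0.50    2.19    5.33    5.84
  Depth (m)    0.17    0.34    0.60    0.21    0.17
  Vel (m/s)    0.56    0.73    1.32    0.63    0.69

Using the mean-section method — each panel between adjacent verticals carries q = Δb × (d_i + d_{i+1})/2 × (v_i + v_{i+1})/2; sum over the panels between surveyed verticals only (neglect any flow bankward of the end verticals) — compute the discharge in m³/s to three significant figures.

Panel 1-2: Δb = 0.5 m, d̄ = (0.17+0.34)/2 = 0.255, v̄ = (0.56+0.73)/2 = 0.645 → q = 0.5×0.255×0.645 = 0.08224 m³/s
Panel 2-3: Δb = 1.69 m, d̄ = (0.34+0.60)/2 = 0.47, v̄ = (0.73+1.32)/2 = 1.025 → q = 1.69×0.47×1.025 = 0.8142 m³/s
Panel 3-4: Δb = 3.14 m, d̄ = (0.60+0.21)/2 = 0.405, v̄ = (1.32+0.63)/2 = 0.975 → q = 3.14×0.405×0.975 = 1.240 m³/s
Panel 4-5: Δb = 0.51 m, d̄ = (0.21+0.17)/2 = 0.19, v̄ = (0.63+0.69)/2 = 0.66 → q = 0.51×0.19×0.66 = 0.06395 m³/s
Q = Σ q = 2.200 m³/s

2.20 m³/s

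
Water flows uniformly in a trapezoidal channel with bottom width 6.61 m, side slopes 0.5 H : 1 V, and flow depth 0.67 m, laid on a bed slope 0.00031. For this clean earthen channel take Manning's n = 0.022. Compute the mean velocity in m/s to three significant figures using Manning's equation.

0.553 m/s

A = (b + z·y)·y = (6.61 + 0.5×0.67)×0.67 = 4.653 m²
P = b + 2y√(1+z²) = 6.61 + 2×0.67×√(1+0.5²) = 8.108 m
R = A/P = 4.653/8.108 = 0.5739 m
Q = (1/n)·A·R^(2/3)·S^(1/2) = (1/0.022) × 4.653 × 0.5739^(2/3) × 0.00031^(1/2) = 2.572 m³/s
V = Q/A = 2.572/4.653 = 0.5527 m/s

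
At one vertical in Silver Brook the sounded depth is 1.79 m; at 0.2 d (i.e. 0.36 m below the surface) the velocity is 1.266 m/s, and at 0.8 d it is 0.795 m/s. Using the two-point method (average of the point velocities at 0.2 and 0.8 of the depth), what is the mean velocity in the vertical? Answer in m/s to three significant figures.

v̄ = (1.266 + 0.795) / 2 = 1.031 m/s

1.03 m/s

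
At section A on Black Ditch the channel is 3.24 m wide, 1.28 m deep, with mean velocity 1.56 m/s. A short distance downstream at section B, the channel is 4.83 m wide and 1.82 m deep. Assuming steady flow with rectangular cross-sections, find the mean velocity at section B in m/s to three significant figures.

Q = A₁V₁ = (3.24×1.28) × 1.56 = 6.470 m³/s
A₂ = 4.83 × 1.82 = 8.791 m²
V₂ = Q/A₂ = 6.470/8.791 = 0.7360 m/s

0.736 m/s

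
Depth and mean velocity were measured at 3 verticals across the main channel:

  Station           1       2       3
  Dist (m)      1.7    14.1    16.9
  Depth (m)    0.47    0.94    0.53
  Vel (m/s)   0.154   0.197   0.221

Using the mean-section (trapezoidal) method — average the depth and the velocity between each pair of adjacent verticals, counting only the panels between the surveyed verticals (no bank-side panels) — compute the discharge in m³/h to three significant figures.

Panel 1-2: Δb = 12.4 m, d̄ = (0.47+0.94)/2 = 0.705, v̄ = (0.154+0.197)/2 = 0.1755 → q = 12.4×0.705×0.1755 = 1.534 m³/s
Panel 2-3: Δb = 2.8 m, d̄ = (0.94+0.53)/2 = 0.735, v̄ = (0.197+0.221)/2 = 0.209 → q = 2.8×0.735×0.209 = 0.4301 m³/s
Q = Σ q = 1.964 m³/s
= 1.964 × 3600 = 7072 m³/h

7070 m³/h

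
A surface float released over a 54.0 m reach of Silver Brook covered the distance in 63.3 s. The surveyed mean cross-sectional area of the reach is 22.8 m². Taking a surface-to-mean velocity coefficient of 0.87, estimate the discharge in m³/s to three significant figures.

16.9 m³/s

v_surface = L / t̄ = 54.0 / 63.3 = 0.8531 m/s
v_mean = 0.87 × 0.8531 = 0.7422 m/s
Q = A × v_mean = 22.8 × 0.7422 = 16.92 m³/s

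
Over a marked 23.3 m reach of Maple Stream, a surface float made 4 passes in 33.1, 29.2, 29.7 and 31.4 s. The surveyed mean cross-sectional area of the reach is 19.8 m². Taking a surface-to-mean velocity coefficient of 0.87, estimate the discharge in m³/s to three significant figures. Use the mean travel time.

13.0 m³/s

t̄ = (33.1 + 29.2 + 29.7 + 31.4) / 4 = 30.85 s
v_surface = L / t̄ = 23.3 / 30.85 = 0.7553 m/s
v_mean = 0.87 × 0.7553 = 0.6571 m/s
Q = A × v_mean = 19.8 × 0.6571 = 13.01 m³/s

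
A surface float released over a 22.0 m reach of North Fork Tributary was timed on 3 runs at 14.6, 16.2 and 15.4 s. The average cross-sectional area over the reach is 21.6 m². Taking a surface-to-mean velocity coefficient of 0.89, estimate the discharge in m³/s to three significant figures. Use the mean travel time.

t̄ = (14.6 + 16.2 + 15.4) / 3 = 15.4 s
v_surface = L / t̄ = 22.0 / 15.4 = 1.429 m/s
v_mean = 0.89 × 1.429 = 1.271 m/s
Q = A × v_mean = 21.6 × 1.271 = 27.46 m³/s

27.5 m³/s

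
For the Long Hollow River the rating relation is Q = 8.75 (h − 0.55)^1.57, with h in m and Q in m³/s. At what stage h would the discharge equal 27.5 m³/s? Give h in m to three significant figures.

2.62 m

h − h₀ = (Q/C)^(1/b) = (27.5/8.75)^(1/1.57) = 2.074 m
h = 0.55 + 2.074 = 2.624 m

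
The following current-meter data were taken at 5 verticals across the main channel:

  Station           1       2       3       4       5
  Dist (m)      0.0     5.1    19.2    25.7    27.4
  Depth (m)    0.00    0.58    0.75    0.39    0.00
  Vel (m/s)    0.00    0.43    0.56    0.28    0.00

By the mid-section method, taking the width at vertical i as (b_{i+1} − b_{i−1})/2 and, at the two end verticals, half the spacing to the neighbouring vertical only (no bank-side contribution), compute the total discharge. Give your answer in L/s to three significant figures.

7170 L/s

w_2 = (19.2 − 0.0)/2 = 9.6 m; q_2 = 0.43 × 0.58 × 9.6 = 2.394 m³/s
w_3 = (25.7 − 5.1)/2 = 10.3 m; q_3 = 0.56 × 0.75 × 10.3 = 4.326 m³/s
w_4 = (27.4 − 19.2)/2 = 4.1 m; q_4 = 0.28 × 0.39 × 4.1 = 0.4477 m³/s
Stations 1, 5 contribute zero (depth or velocity is 0).
Q = Σ qᵢ = 7.168 m³/s
= 7.168 × 1000 = 7168 L/s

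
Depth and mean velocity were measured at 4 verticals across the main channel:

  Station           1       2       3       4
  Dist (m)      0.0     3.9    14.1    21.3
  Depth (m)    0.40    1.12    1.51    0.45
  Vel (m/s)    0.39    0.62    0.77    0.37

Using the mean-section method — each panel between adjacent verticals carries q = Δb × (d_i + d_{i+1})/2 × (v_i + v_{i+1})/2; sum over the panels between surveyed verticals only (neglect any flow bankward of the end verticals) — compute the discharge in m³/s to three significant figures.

Panel 1-2: Δb = 3.9 m, d̄ = (0.40+1.12)/2 = 0.76, v̄ = (0.39+0.62)/2 = 0.505 → q = 3.9×0.76×0.505 = 1.497 m³/s
Panel 2-3: Δb = 10.2 m, d̄ = (1.12+1.51)/2 = 1.315, v̄ = (0.62+0.77)/2 = 0.695 → q = 10.2×1.315×0.695 = 9.322 m³/s
Panel 3-4: Δb = 7.2 m, d̄ = (1.51+0.45)/2 = 0.98, v̄ = (0.77+0.37)/2 = 0.57 → q = 7.2×0.98×0.57 = 4.022 m³/s
Q = Σ q = 14.84 m³/s

14.8 m³/s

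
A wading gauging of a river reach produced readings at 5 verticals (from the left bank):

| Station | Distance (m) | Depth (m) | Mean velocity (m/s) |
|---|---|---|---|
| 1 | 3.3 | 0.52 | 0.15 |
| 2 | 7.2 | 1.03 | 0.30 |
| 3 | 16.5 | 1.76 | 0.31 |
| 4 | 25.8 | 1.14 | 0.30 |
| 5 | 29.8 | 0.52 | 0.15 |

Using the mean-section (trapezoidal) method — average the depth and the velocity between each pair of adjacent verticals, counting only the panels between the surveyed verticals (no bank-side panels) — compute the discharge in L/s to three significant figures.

Panel 1-2: Δb = 3.9 m, d̄ = (0.52+1.03)/2 = 0.775, v̄ = (0.15+0.30)/2 = 0.225 → q = 3.9×0.775×0.225 = 0.6801 m³/s
Panel 2-3: Δb = 9.3 m, d̄ = (1.03+1.76)/2 = 1.395, v̄ = (0.30+0.31)/2 = 0.305 → q = 9.3×1.395×0.305 = 3.957 m³/s
Panel 3-4: Δb = 9.3 m, d̄ = (1.76+1.14)/2 = 1.45, v̄ = (0.31+0.30)/2 = 0.305 → q = 9.3×1.45×0.305 = 4.113 m³/s
Panel 4-5: Δb = 4 m, d̄ = (1.14+0.52)/2 = 0.83, v̄ = (0.30+0.15)/2 = 0.225 → q = 4×0.83×0.225 = 0.7470 m³/s
Q = Σ q = 9.497 m³/s
= 9.497 × 1000 = 9497 L/s

9500 L/s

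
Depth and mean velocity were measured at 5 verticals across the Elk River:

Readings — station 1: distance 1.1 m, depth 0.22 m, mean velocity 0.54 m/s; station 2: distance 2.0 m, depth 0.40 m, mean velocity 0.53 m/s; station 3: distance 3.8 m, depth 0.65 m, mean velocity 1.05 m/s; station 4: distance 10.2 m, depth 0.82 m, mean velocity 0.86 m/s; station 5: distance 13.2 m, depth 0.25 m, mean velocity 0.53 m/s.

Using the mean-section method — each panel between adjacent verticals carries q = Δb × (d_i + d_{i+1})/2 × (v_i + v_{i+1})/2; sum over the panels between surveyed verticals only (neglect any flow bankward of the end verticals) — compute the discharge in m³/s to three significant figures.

Panel 1-2: Δb = 0.9 m, d̄ = (0.22+0.40)/2 = 0.31, v̄ = (0.54+0.53)/2 = 0.535 → q = 0.9×0.31×0.535 = 0.1493 m³/s
Panel 2-3: Δb = 1.8 m, d̄ = (0.40+0.65)/2 = 0.525, v̄ = (0.53+1.05)/2 = 0.79 → q = 1.8×0.525×0.79 = 0.7466 m³/s
Panel 3-4: Δb = 6.4 m, d̄ = (0.65+0.82)/2 = 0.735, v̄ = (1.05+0.86)/2 = 0.955 → q = 6.4×0.735×0.955 = 4.492 m³/s
Panel 4-5: Δb = 3 m, d̄ = (0.82+0.25)/2 = 0.535, v̄ = (0.86+0.53)/2 = 0.695 → q = 3×0.535×0.695 = 1.115 m³/s
Q = Σ q = 6.504 m³/s

6.50 m³/s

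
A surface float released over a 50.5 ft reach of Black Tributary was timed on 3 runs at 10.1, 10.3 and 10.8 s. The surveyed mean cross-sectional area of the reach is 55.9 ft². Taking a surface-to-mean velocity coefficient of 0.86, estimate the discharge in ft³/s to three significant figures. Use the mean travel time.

233 ft³/s

t̄ = (10.1 + 10.3 + 10.8) / 3 = 10.4 s
v_surface = L / t̄ = 50.5 / 10.4 = 4.856 ft/s
v_mean = 0.86 × 4.856 = 4.176 ft/s
Q = A × v_mean = 55.9 × 4.176 = 233.4 ft³/s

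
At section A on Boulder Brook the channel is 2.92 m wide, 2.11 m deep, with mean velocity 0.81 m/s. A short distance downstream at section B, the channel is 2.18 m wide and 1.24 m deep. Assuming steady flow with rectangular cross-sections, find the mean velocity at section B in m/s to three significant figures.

Q = A₁V₁ = (2.92×2.11) × 0.81 = 4.991 m³/s
A₂ = 2.18 × 1.24 = 2.703 m²
V₂ = Q/A₂ = 4.991/2.703 = 1.846 m/s

1.85 m/s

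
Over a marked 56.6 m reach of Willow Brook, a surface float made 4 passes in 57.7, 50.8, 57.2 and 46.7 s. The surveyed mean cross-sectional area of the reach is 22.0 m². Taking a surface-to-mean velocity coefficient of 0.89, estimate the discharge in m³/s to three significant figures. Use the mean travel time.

20.9 m³/s

t̄ = (57.7 + 50.8 + 57.2 + 46.7) / 4 = 53.1 s
v_surface = L / t̄ = 56.6 / 53.1 = 1.066 m/s
v_mean = 0.89 × 1.066 = 0.9487 m/s
Q = A × v_mean = 22.0 × 0.9487 = 20.87 m³/s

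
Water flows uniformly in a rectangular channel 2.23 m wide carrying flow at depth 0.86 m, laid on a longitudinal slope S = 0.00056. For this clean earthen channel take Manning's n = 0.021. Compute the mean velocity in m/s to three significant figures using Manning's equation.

0.696 m/s

A = b·y = 2.23 × 0.86 = 1.918 m²
P = b + 2y = 2.23 + 2×0.86 = 3.950 m
R = A/P = 1.918/3.950 = 0.4855 m
Q = (1/n)·A·R^(2/3)·S^(1/2) = (1/0.021) × 1.918 × 0.4855^(2/3) × 0.00056^(1/2) = 1.335 m³/s
V = Q/A = 1.335/1.918 = 0.6961 m/s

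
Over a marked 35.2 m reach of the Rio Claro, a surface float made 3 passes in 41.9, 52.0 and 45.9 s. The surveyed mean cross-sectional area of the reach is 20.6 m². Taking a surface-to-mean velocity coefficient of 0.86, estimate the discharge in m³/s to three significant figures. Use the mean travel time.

t̄ = (41.9 + 52.0 + 45.9) / 3 = 46.6 s
v_surface = L / t̄ = 35.2 / 46.6 = 0.7554 m/s
v_mean = 0.86 × 0.7554 = 0.6496 m/s
Q = A × v_mean = 20.6 × 0.6496 = 13.38 m³/s

13.4 m³/s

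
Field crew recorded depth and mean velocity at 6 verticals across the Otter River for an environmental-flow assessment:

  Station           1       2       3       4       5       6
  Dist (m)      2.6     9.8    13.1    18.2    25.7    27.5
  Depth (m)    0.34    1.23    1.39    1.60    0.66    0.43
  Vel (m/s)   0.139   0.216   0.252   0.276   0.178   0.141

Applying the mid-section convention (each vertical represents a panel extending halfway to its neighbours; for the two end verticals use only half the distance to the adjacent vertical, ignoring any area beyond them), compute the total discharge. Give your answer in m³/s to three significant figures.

w_1 = (9.8 − 2.6)/2 = 3.6 m; q_1 = 0.139 × 0.34 × 3.6 = 0.1701 m³/s
w_2 = (13.1 − 2.6)/2 = 5.25 m; q_2 = 0.216 × 1.23 × 5.25 = 1.395 m³/s
w_3 = (18.2 − 9.8)/2 = 4.2 m; q_3 = 0.252 × 1.39 × 4.2 = 1.471 m³/s
w_4 = (25.7 − 13.1)/2 = 6.3 m; q_4 = 0.276 × 1.60 × 6.3 = 2.782 m³/s
w_5 = (27.5 − 18.2)/2 = 4.65 m; q_5 = 0.178 × 0.66 × 4.65 = 0.5463 m³/s
w_6 = (27.5 − 25.7)/2 = 0.9 m; q_6 = 0.141 × 0.43 × 0.9 = 0.05457 m³/s
Q = Σ qᵢ = 6.419 m³/s

6.42 m³/s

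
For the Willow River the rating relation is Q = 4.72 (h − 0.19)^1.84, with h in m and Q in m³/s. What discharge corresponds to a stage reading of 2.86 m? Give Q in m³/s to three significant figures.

28.8 m³/s

Q = 4.72 × (2.86 − 0.19)^1.84 = 4.72 × 2.67^1.84 = 28.76 m³/s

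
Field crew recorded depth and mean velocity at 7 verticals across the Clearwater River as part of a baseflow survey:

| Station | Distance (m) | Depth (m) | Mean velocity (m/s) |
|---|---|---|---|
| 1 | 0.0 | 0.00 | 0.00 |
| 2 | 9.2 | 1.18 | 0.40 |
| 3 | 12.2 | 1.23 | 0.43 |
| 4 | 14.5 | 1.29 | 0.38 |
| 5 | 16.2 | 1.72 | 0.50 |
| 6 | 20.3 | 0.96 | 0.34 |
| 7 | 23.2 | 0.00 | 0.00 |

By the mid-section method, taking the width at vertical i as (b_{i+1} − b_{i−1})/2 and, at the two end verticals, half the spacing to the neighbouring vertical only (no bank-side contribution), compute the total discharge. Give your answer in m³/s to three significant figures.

w_2 = (12.2 − 0.0)/2 = 6.1 m; q_2 = 0.40 × 1.18 × 6.1 = 2.879 m³/s
w_3 = (14.5 − 9.2)/2 = 2.65 m; q_3 = 0.43 × 1.23 × 2.65 = 1.402 m³/s
w_4 = (16.2 − 12.2)/2 = 2 m; q_4 = 0.38 × 1.29 × 2 = 0.9804 m³/s
w_5 = (20.3 − 14.5)/2 = 2.9 m; q_5 = 0.50 × 1.72 × 2.9 = 2.494 m³/s
w_6 = (23.2 − 16.2)/2 = 3.5 m; q_6 = 0.34 × 0.96 × 3.5 = 1.142 m³/s
Stations 1, 7 contribute zero (depth or velocity is 0).
Q = Σ qᵢ = 8.898 m³/s

8.90 m³/s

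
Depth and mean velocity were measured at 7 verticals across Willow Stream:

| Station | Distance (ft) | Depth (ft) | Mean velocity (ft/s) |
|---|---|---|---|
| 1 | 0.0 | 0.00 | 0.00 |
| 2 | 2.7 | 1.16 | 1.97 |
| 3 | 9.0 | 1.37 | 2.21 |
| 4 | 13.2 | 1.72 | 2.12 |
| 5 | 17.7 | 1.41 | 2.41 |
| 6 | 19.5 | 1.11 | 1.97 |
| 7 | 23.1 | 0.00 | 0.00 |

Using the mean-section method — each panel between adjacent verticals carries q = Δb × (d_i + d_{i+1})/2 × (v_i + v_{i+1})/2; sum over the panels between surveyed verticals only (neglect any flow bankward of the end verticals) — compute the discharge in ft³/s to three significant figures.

55.1 ft³/s

Panel 1-2: Δb = 2.7 ft, d̄ = (0.00+1.16)/2 = 0.58, v̄ = (0.00+1.97)/2 = 0.985 → q = 2.7×0.58×0.985 = 1.543 ft³/s
Panel 2-3: Δb = 6.3 ft, d̄ = (1.16+1.37)/2 = 1.265, v̄ = (1.97+2.21)/2 = 2.09 → q = 6.3×1.265×2.09 = 16.66 ft³/s
Panel 3-4: Δb = 4.2 ft, d̄ = (1.37+1.72)/2 = 1.545, v̄ = (2.21+2.12)/2 = 2.165 → q = 4.2×1.545×2.165 = 14.05 ft³/s
Panel 4-5: Δb = 4.5 ft, d̄ = (1.72+1.41)/2 = 1.565, v̄ = (2.12+2.41)/2 = 2.265 → q = 4.5×1.565×2.265 = 15.95 ft³/s
Panel 5-6: Δb = 1.8 ft, d̄ = (1.41+1.11)/2 = 1.26, v̄ = (2.41+1.97)/2 = 2.19 → q = 1.8×1.26×2.19 = 4.967 ft³/s
Panel 6-7: Δb = 3.6 ft, d̄ = (1.11+0.00)/2 = 0.555, v̄ = (1.97+0.00)/2 = 0.985 → q = 3.6×0.555×0.985 = 1.968 ft³/s
Q = Σ q = 55.13 ft³/s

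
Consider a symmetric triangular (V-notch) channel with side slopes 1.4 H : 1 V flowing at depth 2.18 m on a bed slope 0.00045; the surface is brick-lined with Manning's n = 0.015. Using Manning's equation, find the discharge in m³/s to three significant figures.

A = z·y² = 1.4×2.18² = 6.653 m²
P = 2y√(1+z²) = 2×2.18×√(1+1.4²) = 7.501 m
R = A/P = 6.653/7.501 = 0.8870 m
Q = (1/n)·A·R^(2/3)·S^(1/2) = (1/0.015) × 6.653 × 0.8870^(2/3) × 0.00045^(1/2) = 8.686 m³/s

8.69 m³/s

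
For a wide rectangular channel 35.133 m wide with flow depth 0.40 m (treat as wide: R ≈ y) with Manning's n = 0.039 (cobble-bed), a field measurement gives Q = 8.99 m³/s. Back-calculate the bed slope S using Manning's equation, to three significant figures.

0.00211

A = b·y = 35.133 × 0.40 = 14.05 m²
Wide channel: R ≈ y = 0.40 m
S = (Q·n / (1·A·R^(2/3)))² = (8.99×0.039 / (1×14.05×0.5429))² = 0.002112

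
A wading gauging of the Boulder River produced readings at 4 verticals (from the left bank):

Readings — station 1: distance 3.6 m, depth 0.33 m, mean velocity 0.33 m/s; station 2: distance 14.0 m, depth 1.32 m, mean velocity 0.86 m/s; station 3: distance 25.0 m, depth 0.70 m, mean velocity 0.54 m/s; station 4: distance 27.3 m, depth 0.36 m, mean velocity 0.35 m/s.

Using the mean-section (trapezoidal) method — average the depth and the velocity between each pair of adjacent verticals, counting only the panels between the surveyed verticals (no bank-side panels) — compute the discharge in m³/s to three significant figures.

Panel 1-2: Δb = 10.4 m, d̄ = (0.33+1.32)/2 = 0.825, v̄ = (0.33+0.86)/2 = 0.595 → q = 10.4×0.825×0.595 = 5.105 m³/s
Panel 2-3: Δb = 11 m, d̄ = (1.32+0.70)/2 = 1.01, v̄ = (0.86+0.54)/2 = 0.7 → q = 11×1.01×0.7 = 7.777 m³/s
Panel 3-4: Δb = 2.3 m, d̄ = (0.70+0.36)/2 = 0.53, v̄ = (0.54+0.35)/2 = 0.445 → q = 2.3×0.53×0.445 = 0.5425 m³/s
Q = Σ q = 13.42 m³/s

13.4 m³/s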